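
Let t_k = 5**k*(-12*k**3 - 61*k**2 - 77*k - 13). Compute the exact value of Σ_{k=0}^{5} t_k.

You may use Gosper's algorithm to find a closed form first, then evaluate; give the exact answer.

The ratio is 5*(12*k**3 + 97*k**2 + 235*k + 163)/(12*k**3 + 61*k**2 + 77*k + 13).
A = 5, B = 1, C = k**3 + 61*k**2/12 + 77*k/12 + 13/12.
Set up (5)·f(k+1) − (1)·f(k) − (k**3 + 61*k**2/12 + 77*k/12 + 13/12) = 0.
Bound: deg f ≤ 3.
Solve for f: f(k) = (k + 1)*(3*k**2 + k - 3)/12 (degree 3 ≤ 3).
Then R = B(k−1)f/C = (k + 1)*(3*k**2 + k - 3)/(12*k**3 + 61*k**2 + 77*k + 13), so s_k = R(k)·t_k = 5**k*(-3*k**3 - 4*k**2 + 2*k + 3).
Δs = 5**k*(-12*k**3 - 61*k**2 - 77*k - 13), as required.
Sum = s_(6) − s_(0); s_(6) = -12140625, s_(0) = 3 ⇒ -12140628.

Σ = -12140628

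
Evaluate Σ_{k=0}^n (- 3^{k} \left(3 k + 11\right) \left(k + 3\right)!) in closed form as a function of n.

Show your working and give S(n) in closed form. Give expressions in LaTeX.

S(n) = - 3 \cdot 3^{n} \left(n + 4\right)! + 6

Ratio r(k) = 3*(k + 4)*(3*k + 14)/(3*k + 11).
Normal form (A,B,C) = (3*k + 12, 1, k + 11/3).
f must satisfy (3*k + 12)·f(k+1) − (1)·f(k) = k + 11/3.
Bound: deg f ≤ 0.
Solving with deg f ≤ 0: f(k) = 1/3.
Get s_k = R·t_k = -3**k*factorial(k + 3) with R(k) = B(k−1)f(k)/C(k) = 1/(3*k + 11).
Check: Δs_k = -3**k*(3*k + 11)*factorial(k + 3). ✓
s_(n+1) = -3**(n + 1)*factorial(n + 4) and s_(0) = -6, so S(n) = -3*3**n*factorial(n + 4) + 6.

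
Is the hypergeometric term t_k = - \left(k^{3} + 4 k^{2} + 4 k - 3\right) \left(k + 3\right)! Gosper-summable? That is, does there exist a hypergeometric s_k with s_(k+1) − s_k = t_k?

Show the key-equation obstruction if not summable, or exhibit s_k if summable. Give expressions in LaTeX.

Yes. s_k = \left(- k^{2} + k + 1\right) \left(k + 3\right)!.

r(k) = (k**4 + 11*k**3 + 43*k**2 + 66*k + 24)/(k**3 + 4*k**2 + 4*k - 3) after simplifying.
A = k + 4, B = 1, C = k**3 + 4*k**2 + 4*k - 3.
Need (k + 4)·f(k+1) − (1)·f(k) = k**3 + 4*k**2 + 4*k - 3.
From deg A=1, deg B=0, deg C=3: d=2.
Match coefficients ⇒ f(k) = k**2 - k - 1.
So s_k = (B(k−1)f/C)·t_k = ((k**2 - k - 1)/(k**3 + 4*k**2 + 4*k - 3))·t_k = (-k**2 + k + 1)*factorial(k + 3).
Check: Δs_k = -(k**3 + 4*k**2 + 4*k - 3)*factorial(k + 3). ✓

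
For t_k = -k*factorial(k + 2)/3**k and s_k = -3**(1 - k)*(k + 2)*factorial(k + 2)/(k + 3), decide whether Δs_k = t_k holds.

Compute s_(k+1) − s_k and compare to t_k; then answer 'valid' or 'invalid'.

s_(k+1) = -(k + 3)*factorial(k + 3)/(3**k*(k + 4))
s_(k+1) − s_k = -(k**3 + 6*k**2 + 9*k + 3)*factorial(k + 2)/(3**k*(k + 3)*(k + 4))
(s_(k+1) − s_k) − t_k = (k**2 + 3*k - 3)*factorial(k + 2)/(3**k*(k + 3)*(k + 4))

Invalid: residual (k**2 + 3*k - 3)*factorial(k + 2)/(3**k*(k + 3)*(k + 4)) ≠ 0.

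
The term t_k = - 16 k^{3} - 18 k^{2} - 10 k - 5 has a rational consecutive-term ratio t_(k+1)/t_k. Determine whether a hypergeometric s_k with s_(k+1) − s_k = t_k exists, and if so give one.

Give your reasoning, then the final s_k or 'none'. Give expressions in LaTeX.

Compute t_(k+1)/t_k: get (16*k**3 + 66*k**2 + 94*k + 49)/(16*k**3 + 18*k**2 + 10*k + 5).
A = 1, B = 1, C = k**3 + 9*k**2/8 + 5*k/8 + 5/16.
Solve (1)·f(k+1) − (1)·f(k) = k**3 + 9*k**2/8 + 5*k/8 + 5/16.
From deg A=0, deg B=0, deg C=3: d=4.
Solve for f: f(k) = k*(4*k**3 - 2*k**2 + 3)/16 (degree 4 ≤ 4).
So s_k = (B(k−1)f/C)·t_k = (k*(4*k**3 - 2*k**2 + 3)/(16*k**3 + 18*k**2 + 10*k + 5))·t_k = k*(-4*k**3 + 2*k**2 - 3).
Check: Δs_k = -16*k**3 - 18*k**2 - 10*k - 5. ✓

s_k = k \left(- 4 k^{3} + 2 k^{2} - 3\right)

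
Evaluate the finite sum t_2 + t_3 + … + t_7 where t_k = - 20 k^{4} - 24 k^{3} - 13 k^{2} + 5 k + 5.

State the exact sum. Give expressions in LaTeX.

r(k) = (20*k**4 + 104*k**3 + 205*k**2 + 173*k + 47)/(20*k**4 + 24*k**3 + 13*k**2 - 5*k - 5) after simplifying.
So A=1 and B=1, with C=k**4 + 6*k**3/5 + 13*k**2/20 - k/4 - 1/4.
Need (1)·f(k+1) − (1)·f(k) = k**4 + 6*k**3/5 + 13*k**2/20 - k/4 - 1/4.
deg f ≤ 5 (via 0,0,4).
Solving with deg f ≤ 5: f(k) = k*(4*k**4 - 4*k**3 - k**2 - 3*k - 1)/20.
Then R = B(k−1)f/C = k*(4*k**4 - 4*k**3 - k**2 - 3*k - 1)/((2*k - 1)*(10*k**3 + 17*k**2 + 15*k + 5)), so s_k = R(k)·t_k = k*(-4*k**4 + 4*k**3 + k**2 + 3*k + 1).
Check: Δs_k = -20*k**4 - 24*k**3 - 13*k**2 + 5*k + 5. ✓
Telescoping: Σ = s_(8) − s_(2) = -113976 − (-42) = -113934.

Σ = -113934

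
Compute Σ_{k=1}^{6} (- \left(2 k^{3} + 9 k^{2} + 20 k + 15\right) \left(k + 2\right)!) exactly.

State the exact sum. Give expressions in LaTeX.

Σ = -39191004

t_(k+1)/t_k = (2*k**4 + 21*k**3 + 89*k**2 + 178*k + 138)/(2*k**3 + 9*k**2 + 20*k + 15).
Factor: A=k + 3; B=1; C=k**3 + 9*k**2/2 + 10*k + 15/2.
f must satisfy (k + 3)·f(k+1) − (1)·f(k) = k**3 + 9*k**2/2 + 10*k + 15/2.
d = 2 from the (1,0,3) case.
Solving with deg f ≤ 2: f(k) = (2*k**2 + k + 3)/2.
Then R = B(k−1)f/C = (2*k**2 + k + 3)/(2*k**3 + 9*k**2 + 20*k + 15), so s_k = R(k)·t_k = -(2*k**2 + k + 3)*factorial(k + 2).
Check: Δs_k = -(2*k**3 + 9*k**2 + 20*k + 15)*factorial(k + 2). ✓
Σ_(k=1)^(6) t_k = s_(7) − s_(1) = -39191040 − (-36) = -39191004.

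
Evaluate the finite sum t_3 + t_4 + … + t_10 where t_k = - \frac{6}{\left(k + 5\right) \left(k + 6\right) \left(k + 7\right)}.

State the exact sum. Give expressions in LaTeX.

Σ = -25/816

The ratio is (k + 5)/(k + 8).
So A=k + 5 and B=k + 8, with C=1.
Need (k + 5)·f(k+1) − (k + 7)·f(k) = 1.
Bound: deg f ≤ 2.
Solving with deg f ≤ 2: f(k) = k*(k + 11)/60.
Get s_k = R·t_k = k*(-k - 11)/(10*(k + 5)*(k + 6)) with R(k) = B(k−1)f(k)/C(k) = k*(k + 7)*(k + 11)/60.
Verify: -6/(k**3 + 18*k**2 + 107*k + 210) matches t_k.
Evaluate s at k=11 and k=3: -121/1360 and -7/120; difference -25/816.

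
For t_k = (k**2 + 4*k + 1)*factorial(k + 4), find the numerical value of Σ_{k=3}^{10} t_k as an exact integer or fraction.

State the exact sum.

Σ = 13076743669920

Step 1: r(k) = (k + 5)*(4*k + (k + 1)**2 + 5)/(k**2 + 4*k + 1).
Factor: A=k + 5; B=1; C=k**2 + 4*k + 1.
Solve (k + 5)·f(k+1) − (1)·f(k) = k**2 + 4*k + 1.
From deg A=1, deg B=0, deg C=2: d=1.
Solving with deg f ≤ 1: f(k) = k - 1.
R(k) = B(k−1)·f(k)/C(k) = (k - 1)/(k**2 + 4*k + 1); s_k = R·t_k = (k - 1)*factorial(k + 4).
Verify: (k**2 + 4*k + 1)*factorial(k + 4) matches t_k.
Telescoping: Σ = s_(11) − s_(3) = 13076743680000 − (10080) = 13076743669920.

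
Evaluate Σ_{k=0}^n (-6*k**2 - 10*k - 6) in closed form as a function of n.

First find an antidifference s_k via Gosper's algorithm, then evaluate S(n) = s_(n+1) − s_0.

Step 1: r(k) = (3*k**2 + 11*k + 11)/(3*k**2 + 5*k + 3).
Factor: A=1; B=1; C=k**2 + 5*k/3 + 1.
Solve (1)·f(k+1) − (1)·f(k) = k**2 + 5*k/3 + 1.
Bound: deg f ≤ 3.
A polynomial solution: f(k) = k*(k**2 + k + 1)/3.
Get s_k = R·t_k = 2*k*(-k**2 - k - 1) with R(k) = B(k−1)f(k)/C(k) = k*(k**2 + k + 1)/(3*k**2 + 5*k + 3).
Verify: -6*k**2 - 10*k - 6 matches t_k.
Telescope: S(n) = s_(n+1) − s_(0) = -2*n**3 - 8*n**2 - 12*n - 6 − (0) = -2*n**3 - 8*n**2 - 12*n - 6.

S(n) = -2*n**3 - 8*n**2 - 12*n - 6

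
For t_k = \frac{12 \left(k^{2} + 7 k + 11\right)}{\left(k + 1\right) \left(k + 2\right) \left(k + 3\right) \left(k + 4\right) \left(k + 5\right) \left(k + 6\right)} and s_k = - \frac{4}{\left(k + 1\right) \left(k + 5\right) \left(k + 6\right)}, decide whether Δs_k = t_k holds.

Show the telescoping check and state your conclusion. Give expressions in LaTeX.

Invalid: residual \frac{12 \left(- 4 k^{2} - 27 k - 41\right)}{k^{7} + 28 k^{6} + 322 k^{5} + 1960 k^{4} + 6769 k^{3} + 13132 k^{2} + 13068 k + 5040} ≠ 0.

s_(k+1) = -4/((k + 2)*(k + 6)*(k + 7))
s_(k+1) − s_k = 12*(k + 3)/(k**5 + 21*k**4 + 163*k**3 + 567*k**2 + 844*k + 420)
(s_(k+1) − s_k) − t_k = 12*(-4*k**2 - 27*k - 41)/(k**7 + 28*k**6 + 322*k**5 + 1960*k**4 + 6769*k**3 + 13132*k**2 + 13068*k + 5040)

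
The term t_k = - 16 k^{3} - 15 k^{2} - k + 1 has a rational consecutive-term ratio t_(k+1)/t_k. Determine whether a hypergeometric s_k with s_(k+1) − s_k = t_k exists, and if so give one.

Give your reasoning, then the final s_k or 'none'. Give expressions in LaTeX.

s_k = k \left(- 4 k^{3} + 3 k^{2} + 3 k - 1\right)

Compute t_(k+1)/t_k: get (k + 16*(k + 1)**3 + 15*(k + 1)**2)/(16*k**3 + 15*k**2 + k - 1).
Gosper form: A/B · C(k+1)/C(k) with A=1, B=1, C=k**3 + 15*k**2/16 + k/16 - 1/16.
f must satisfy (1)·f(k+1) − (1)·f(k) = k**3 + 15*k**2/16 + k/16 - 1/16.
deg f ≤ 4 (via 0,0,3).
A polynomial solution: f(k) = k*(4*k**3 - 3*k**2 - 3*k + 1)/16.
Then R = B(k−1)f/C = k*(4*k**3 - 3*k**2 - 3*k + 1)/(16*k**3 + 15*k**2 + k - 1), so s_k = R(k)·t_k = k*(-4*k**3 + 3*k**2 + 3*k - 1).
Δs = -16*k**3 - 15*k**2 - k + 1, as required.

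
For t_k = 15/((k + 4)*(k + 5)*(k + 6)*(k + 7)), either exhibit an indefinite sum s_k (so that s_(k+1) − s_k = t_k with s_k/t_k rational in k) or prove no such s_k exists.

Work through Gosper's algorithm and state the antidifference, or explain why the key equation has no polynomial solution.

Compute t_(k+1)/t_k: get (k + 4)/(k + 8).
Normal form (A,B,C) = (k + 4, k + 8, 1).
Set up (k + 4)·f(k+1) − (k + 7)·f(k) − (1) = 0.
Bound: deg f ≤ 3.
A polynomial solution: f(k) = k*(k**2 + 15*k + 74)/360.
R(k) = B(k−1)·f(k)/C(k) = k*(k + 7)*(k**2 + 15*k + 74)/360; s_k = R·t_k = k*(k**2 + 15*k + 74)/(24*(k + 4)*(k + 5)*(k + 6)).
Δs = 15/(k**4 + 22*k**3 + 179*k**2 + 638*k + 840), as required.

s_k = k*(k**2 + 15*k + 74)/(24*(k + 4)*(k + 5)*(k + 6))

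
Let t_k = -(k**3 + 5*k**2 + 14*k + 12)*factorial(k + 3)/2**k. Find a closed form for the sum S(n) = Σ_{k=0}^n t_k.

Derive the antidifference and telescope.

The ratio is (k**4 + 12*k**3 + 59*k**2 + 140*k + 128)/(2*(k**3 + 5*k**2 + 14*k + 12)).
So A=k/2 + 2 and B=1, with C=k**3 + 5*k**2 + 14*k + 12.
Need (k/2 + 2)·f(k+1) − (1)·f(k) = k**3 + 5*k**2 + 14*k + 12.
d = 2 from the (1,0,3) case.
Solve for f: f(k) = 2*(k**2 + k + 2) (degree 2 ≤ 2).
Get s_k = R·t_k = -2**(1 - k)*(k**2 + k + 2)*factorial(k + 3) with R(k) = B(k−1)f(k)/C(k) = 2*(k**2 + k + 2)/(k**3 + 5*k**2 + 14*k + 12).
Verify: -(k**3 + 5*k**2 + 14*k + 12)*factorial(k + 3)/2**k matches t_k.
Σ_(k=0)^n t_k = s_(n+1) − s_(0) = (-(n**2 + 3*n + 4)*factorial(n + 4)/2**n) − (-24), i.e. 24 - n**2*factorial(n + 4)/2**n - 3*n*factorial(n + 4)/2**n - 4*factorial(n + 4)/2**n.

S(n) = 24 - n**2*factorial(n + 4)/2**n - 3*n*factorial(n + 4)/2**n - 4*factorial(n + 4)/2**n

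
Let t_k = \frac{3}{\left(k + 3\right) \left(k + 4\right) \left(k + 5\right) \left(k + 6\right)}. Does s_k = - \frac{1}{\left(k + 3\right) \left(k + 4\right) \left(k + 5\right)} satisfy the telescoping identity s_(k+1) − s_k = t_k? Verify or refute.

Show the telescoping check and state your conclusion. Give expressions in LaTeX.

s_(k+1) = -1/((k + 4)*(k + 5)*(k + 6))
s_(k+1) − s_k = 3/((k + 3)*(k + 4)*(k + 5)*(k + 6))
(s_(k+1) − s_k) − t_k = 0

Valid: the claim telescopes to t_k.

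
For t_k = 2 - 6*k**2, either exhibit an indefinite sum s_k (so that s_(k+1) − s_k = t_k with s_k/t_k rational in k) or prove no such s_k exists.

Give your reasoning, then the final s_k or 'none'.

s_k = k*(-2*k**2 + 3*k + 1)

Step 1: r(k) = (3*(k + 1)**2 - 1)/(3*k**2 - 1).
Gosper form: A/B · C(k+1)/C(k) with A=1, B=1, C=k**2 - 1/3.
Set up (1)·f(k+1) − (1)·f(k) − (k**2 - 1/3) = 0.
Degrees (0,0,2) ⇒ d ≤ 3.
Coefficient equations give f(k) = k*(2*k**2 - 3*k - 1)/6.
R(k) = B(k−1)·f(k)/C(k) = k*(2*k**2 - 3*k - 1)/(2*(3*k**2 - 1)); s_k = R·t_k = k*(-2*k**2 + 3*k + 1).
s_(k+1) − s_k = 2 - 6*k**2 = t_k.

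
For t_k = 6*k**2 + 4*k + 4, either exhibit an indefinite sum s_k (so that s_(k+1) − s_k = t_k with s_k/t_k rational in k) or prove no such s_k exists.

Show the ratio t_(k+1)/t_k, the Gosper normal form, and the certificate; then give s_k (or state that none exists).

s_k = k*(2*k**2 - k + 3)

Ratio r(k) = (3*k**2 + 8*k + 7)/(3*k**2 + 2*k + 2).
Take A(k)=1, B(k)=1, C(k)=k**2 + 2*k/3 + 2/3.
Key eq: (1)·f(k+1) = (1)·f(k) + (k**2 + 2*k/3 + 2/3).
d = 3 from the (0,0,2) case.
A polynomial solution: f(k) = k*(2*k**2 - k + 3)/6.
Certificate R = B(k−1)f/C = k*(2*k**2 - k + 3)/(2*(3*k**2 + 2*k + 2)) gives s_k = k*(2*k**2 - k + 3).
Δs = 6*k**2 + 4*k + 4, as required.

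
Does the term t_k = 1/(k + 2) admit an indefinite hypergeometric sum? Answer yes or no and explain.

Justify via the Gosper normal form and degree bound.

The ratio is (k + 2)/(k + 3).
Normal form (A,B,C) = (k + 2, k + 3, 1).
Solve (k + 2)·f(k+1) − (k + 2)·f(k) = 1.
Bound: deg f ≤ 0.
f = c0 ⇒ A·f(k+1) − B(k−1)·f(k) − C = -1. The system {-1 = 0} is inconsistent; no antidifference.

No; the coefficient equations for f are inconsistent.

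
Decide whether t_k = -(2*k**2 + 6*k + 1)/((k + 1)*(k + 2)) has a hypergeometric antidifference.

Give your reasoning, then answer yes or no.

Yes. s_k = k*(1 - 2*k)/(k + 1).

Ratio r(k) = (k + 1)*(6*k + 2*(k + 1)**2 + 7)/((k + 3)*(2*k**2 + 6*k + 1)).
Normal form (A,B,C) = (k + 1, k + 3, k**2 + 3*k + 1/2).
Key eq: (k + 1)·f(k+1) = (k + 2)·f(k) + (k**2 + 3*k + 1/2).
d = 2 from the (1,1,2) case.
Solving with deg f ≤ 2: f(k) = k*(2*k - 1)/2.
Then R = B(k−1)f/C = k*(k + 2)*(2*k - 1)/(2*k**2 + 6*k + 1), so s_k = R(k)·t_k = k*(1 - 2*k)/(k + 1).
Check: Δs_k = (-2*k**2 - 6*k - 1)/(k**2 + 3*k + 2). ✓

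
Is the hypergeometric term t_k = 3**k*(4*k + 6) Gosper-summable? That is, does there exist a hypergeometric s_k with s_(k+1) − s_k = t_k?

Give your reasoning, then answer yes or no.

Yes. s_k = 2*3**k*k.

Compute t_(k+1)/t_k: get 3*(2*k + 5)/(2*k + 3).
So A=3 and B=1, with C=k + 3/2.
f must satisfy (3)·f(k+1) − (1)·f(k) = k + 3/2.
From deg A=0, deg B=0, deg C=1: d=1.
A polynomial solution: f(k) = k/2.
R(k) = B(k−1)·f(k)/C(k) = k/(2*k + 3); s_k = R·t_k = 2*3**k*k.
Verify: 3**k*(4*k + 6) matches t_k.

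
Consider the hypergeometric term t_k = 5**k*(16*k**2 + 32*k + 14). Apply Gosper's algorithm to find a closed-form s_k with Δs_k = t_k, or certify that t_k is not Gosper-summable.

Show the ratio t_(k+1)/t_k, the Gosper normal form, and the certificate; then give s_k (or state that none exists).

s_k = 5**k*(4*k**2 - 2*k + 1)

The ratio is 5*(8*k**2 + 32*k + 31)/(8*k**2 + 16*k + 7).
Normal form (A,B,C) = (5, 1, k**2 + 2*k + 7/8).
Need (5)·f(k+1) − (1)·f(k) = k**2 + 2*k + 7/8.
Degrees (0,0,2) ⇒ d ≤ 2.
Coefficient equations give f(k) = (4*k**2 - 2*k + 1)/16.
Then R = B(k−1)f/C = (4*k**2 - 2*k + 1)/(2*(8*k**2 + 16*k + 7)), so s_k = R(k)·t_k = 5**k*(4*k**2 - 2*k + 1).
Verify: 5**k*(16*k**2 + 32*k + 14) matches t_k.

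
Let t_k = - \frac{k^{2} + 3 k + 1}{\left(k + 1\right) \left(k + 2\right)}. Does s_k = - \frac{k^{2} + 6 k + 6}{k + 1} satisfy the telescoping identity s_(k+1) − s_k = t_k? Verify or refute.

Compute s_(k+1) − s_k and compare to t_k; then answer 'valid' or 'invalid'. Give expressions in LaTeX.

s_(k+1) = (-k**2 - 8*k - 13)/(k + 2)
s_(k+1) − s_k = (-k**2 - 3*k - 1)/(k**2 + 3*k + 2)
(s_(k+1) − s_k) − t_k = 0

valid (s_(k+1) − s_k reduces to t_k)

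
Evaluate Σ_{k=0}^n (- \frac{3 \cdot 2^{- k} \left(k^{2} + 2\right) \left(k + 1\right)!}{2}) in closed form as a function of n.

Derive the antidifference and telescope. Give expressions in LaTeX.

r(k) = (k + 2)*((k + 1)**2 + 2)/(2*(k**2 + 2)) after simplifying.
Normal form (A,B,C) = (k/2 + 1, 1, k**2 + 2).
Key eq: (k/2 + 1)·f(k+1) = (1)·f(k) + (k**2 + 2).
Bound: deg f ≤ 1.
Match coefficients ⇒ f(k) = 2*(k - 1).
Certificate R = B(k−1)f/C = 2*(k - 1)/(k**2 + 2) gives s_k = -3*(k - 1)*factorial(k + 1)/2**k.
Verify: -3*(k**2 + 2)*factorial(k + 1)/(2*2**k) matches t_k.
Σ_(k=0)^n t_k = s_(n+1) − s_(0) = (-3*2**(-n - 1)*n*factorial(n + 2)) − (3), i.e. -3 - 3*n*factorial(n + 2)/(2*2**n).

S(n) = -3 - \frac{3 \cdot 2^{- n} n \left(n + 2\right)!}{2}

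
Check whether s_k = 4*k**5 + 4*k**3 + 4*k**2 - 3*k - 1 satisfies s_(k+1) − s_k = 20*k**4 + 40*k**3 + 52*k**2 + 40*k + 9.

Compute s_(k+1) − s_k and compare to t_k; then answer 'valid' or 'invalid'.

valid (s_(k+1) − s_k reduces to t_k)

s_(k+1) = -3*k + 4*(k + 1)**5 + 4*(k + 1)**3 + 4*(k + 1)**2 - 4
s_(k+1) − s_k = 20*k**4 + 40*k**3 + 52*k**2 + 40*k + 9
(s_(k+1) − s_k) − t_k = 0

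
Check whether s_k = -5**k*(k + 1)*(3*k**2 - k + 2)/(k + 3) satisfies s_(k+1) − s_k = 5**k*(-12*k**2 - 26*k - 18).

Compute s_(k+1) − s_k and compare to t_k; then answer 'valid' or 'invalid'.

s_(k+1) = -5**(k + 1)*(k + 2)*(-k + 3*(k + 1)**2 + 1)/(k + 4)
s_(k+1) − s_k = 5**k*(-12*k**4 - 86*k**3 - 226*k**2 - 244*k - 112)/(k**2 + 7*k + 12)
(s_(k+1) − s_k) − t_k = 5**k*(24*k**3 + 118*k**2 + 194*k + 104)/(k**2 + 7*k + 12)

Invalid: residual 5**k*(24*k**3 + 118*k**2 + 194*k + 104)/(k**2 + 7*k + 12) ≠ 0.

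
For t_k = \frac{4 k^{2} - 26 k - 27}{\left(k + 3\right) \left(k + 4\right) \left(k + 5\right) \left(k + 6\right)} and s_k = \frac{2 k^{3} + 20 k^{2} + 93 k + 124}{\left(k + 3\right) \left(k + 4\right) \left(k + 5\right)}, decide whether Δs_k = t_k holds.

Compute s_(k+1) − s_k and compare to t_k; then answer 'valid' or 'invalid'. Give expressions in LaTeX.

valid; difference matches t_k

s_(k+1) = (93*k + 2*(k + 1)**3 + 20*(k + 1)**2 + 217)/((k + 4)*(k + 5)*(k + 6))
s_(k+1) − s_k = (4*k**2 - 26*k - 27)/(k**4 + 18*k**3 + 119*k**2 + 342*k + 360)
(s_(k+1) − s_k) − t_k = 0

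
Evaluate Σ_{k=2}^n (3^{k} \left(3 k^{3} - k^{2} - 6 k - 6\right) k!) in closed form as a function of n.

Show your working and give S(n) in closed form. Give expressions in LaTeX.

S(n) = 3 \cdot 3^{n} n^{3} n! - 9 \cdot 3^{n} n n! - 6 \cdot 3^{n} n! + 36

Compute t_(k+1)/t_k: get 3*(3*k**4 + 11*k**3 + 9*k**2 - 9*k - 10)/(3*k**3 - k**2 - 6*k - 6).
Normal form (A,B,C) = (3*k + 3, 1, k**3 - k**2/3 - 2*k - 2).
Need (3*k + 3)·f(k+1) − (1)·f(k) = k**3 - k**2/3 - 2*k - 2.
Bound: deg f ≤ 2.
Match coefficients ⇒ f(k) = k*(k - 3)/3.
Then R = B(k−1)f/C = k*(k - 3)/(3*k**3 - k**2 - 6*k - 6), so s_k = R(k)·t_k = 3**k*k*(k - 3)*factorial(k).
Check: Δs_k = 3**k*(3*k**3 - k**2 - 6*k - 6)*factorial(k). ✓
Σ_(k=2)^n t_k = s_(n+1) − s_(2) = (3**(n + 1)*(n - 2)*(n + 1)*factorial(n + 1)) − (-36), i.e. 3*3**n*n**3*factorial(n) - 9*3**n*n*factorial(n) - 6*3**n*factorial(n) + 36.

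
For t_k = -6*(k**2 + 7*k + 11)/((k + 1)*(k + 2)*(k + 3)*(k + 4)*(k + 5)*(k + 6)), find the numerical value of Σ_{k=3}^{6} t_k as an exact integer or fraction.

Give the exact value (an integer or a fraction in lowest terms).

Ratio r(k) = (k + 1)*(7*k + (k + 1)**2 + 18)/((k + 7)*(k**2 + 7*k + 11)).
Take A(k)=k + 1, B(k)=k + 7, C(k)=k**2 + 7*k + 11.
Key eq: (k + 1)·f(k+1) = (k + 6)·f(k) + (k**2 + 7*k + 11).
Degrees (1,1,2) ⇒ d ≤ 5.
A polynomial solution: f(k) = k*(k + 2)*(k + 4)*(k**2 + 9*k + 23)/45.
R(k) = B(k−1)·f(k)/C(k) = k*(k + 2)*(k + 4)*(k + 6)*(k**2 + 9*k + 23)/(45*(k**2 + 7*k + 11)); s_k = R·t_k = 2*k*(-k**2 - 9*k - 23)/(15*(k**3 + 9*k**2 + 23*k + 15)).
Verify: 6*(-k**2 - 7*k - 11)/(k**6 + 21*k**5 + 175*k**4 + 735*k**3 + 1624*k**2 + 1764*k + 720) matches t_k.
Evaluate s at k=7 and k=3: -21/160 and -59/480; difference -1/120.

Σ = -1/120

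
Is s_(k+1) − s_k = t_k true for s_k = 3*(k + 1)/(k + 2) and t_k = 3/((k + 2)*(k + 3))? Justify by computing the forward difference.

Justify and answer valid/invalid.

s_(k+1) = 3*(k + 2)/(k + 3)
s_(k+1) − s_k = 3/(k**2 + 5*k + 6)
(s_(k+1) − s_k) − t_k = 0

valid; difference matches t_k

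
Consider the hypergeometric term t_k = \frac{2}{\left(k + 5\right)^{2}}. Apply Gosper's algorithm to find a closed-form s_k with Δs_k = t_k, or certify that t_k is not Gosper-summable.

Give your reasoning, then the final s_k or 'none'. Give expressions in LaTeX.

Ratio r(k) = (k + 5)**2/(k + 6)**2.
Factor: A=k**2 + 10*k + 25; B=k**2 + 12*k + 36; C=1.
Solve (k**2 + 10*k + 25)·f(k+1) − (k**2 + 10*k + 25)·f(k) = 1.
From deg A=2, deg B=2, deg C=0: d=0.
f = c0 ⇒ A·f(k+1) − B(k−1)·f(k) − C = -1. The system {-1 = 0} is inconsistent; no antidifference.

none — t_k is not Gosper-summable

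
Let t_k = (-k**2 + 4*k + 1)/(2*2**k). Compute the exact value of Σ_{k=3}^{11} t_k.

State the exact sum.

Ratio r(k) = (k**2/2 - k - 2)/(k**2 - 4*k - 1).
Gosper form: A/B · C(k+1)/C(k) with A=1/2, B=1, C=k**2 - 4*k - 1.
f must satisfy (1/2)·f(k+1) − (1)·f(k) = k**2 - 4*k - 1.
d = 2 from the (0,0,2) case.
Solving with deg f ≤ 2: f(k) = -2*(k**2 - 2*k - 2).
Then R = B(k−1)f/C = -2*(k**2 - 2*k - 2)/(k**2 - 4*k - 1), so s_k = R(k)·t_k = (k**2 - 2*k - 2)/2**k.
Verify: (-k**2 + 4*k + 1)/(2*2**k) matches t_k.
Σ_(k=3)^(11) t_k = s_(12) − s_(3) = 59/2048 − (1/8) = -197/2048.

Σ = -197/2048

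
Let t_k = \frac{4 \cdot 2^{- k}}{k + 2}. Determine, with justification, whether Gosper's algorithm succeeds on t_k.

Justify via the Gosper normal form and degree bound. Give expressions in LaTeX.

Ratio r(k) = (k + 2)/(2*(k + 3)).
Take A(k)=k/2 + 1, B(k)=k + 3, C(k)=1.
Need (k/2 + 1)·f(k+1) − (k + 2)·f(k) = 1.
From deg A=1, deg B=1, deg C=0: d=-1.
Negative degree bound (-1): no f exists, t_k not Gosper-summable.

No; the degree bound rules out any f.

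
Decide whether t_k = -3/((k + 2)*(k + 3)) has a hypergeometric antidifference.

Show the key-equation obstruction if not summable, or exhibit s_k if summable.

The ratio is (k + 2)/(k + 4).
A = k + 2, B = k + 4, C = 1.
f must satisfy (k + 2)·f(k+1) − (k + 3)·f(k) = 1.
Degrees (1,1,0) ⇒ d ≤ 1.
Solving with deg f ≤ 1: f(k) = k/2.
R(k) = B(k−1)·f(k)/C(k) = k*(k + 3)/2; s_k = R·t_k = -3*k/(2*k + 4).
Verify: -3/(k**2 + 5*k + 6) matches t_k.

Yes. s_k = -3*k/(2*k + 4).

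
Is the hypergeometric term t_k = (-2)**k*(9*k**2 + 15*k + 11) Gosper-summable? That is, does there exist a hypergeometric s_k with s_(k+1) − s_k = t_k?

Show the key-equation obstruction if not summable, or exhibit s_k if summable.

Yes. s_k = (-2)**k*(-3*k**2 - k - 1).

Ratio r(k) = 2*(-9*k**2 - 33*k - 35)/(9*k**2 + 15*k + 11).
A = -2, B = 1, C = k**2 + 5*k/3 + 11/9.
Key eq: (-2)·f(k+1) = (1)·f(k) + (k**2 + 5*k/3 + 11/9).
Degrees (0,0,2) ⇒ d ≤ 2.
A polynomial solution: f(k) = -(3*k**2 + k + 1)/9.
Get s_k = R·t_k = (-2)**k*(-3*k**2 - k - 1) with R(k) = B(k−1)f(k)/C(k) = -(3*k**2 + k + 1)/(9*k**2 + 15*k + 11).
Check: Δs_k = (-2)**k*(9*k**2 + 15*k + 11). ✓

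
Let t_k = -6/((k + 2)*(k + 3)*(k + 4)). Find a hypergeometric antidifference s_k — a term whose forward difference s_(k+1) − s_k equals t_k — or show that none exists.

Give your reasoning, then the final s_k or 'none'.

Compute t_(k+1)/t_k: get (k + 2)/(k + 5).
So A=k + 2 and B=k + 5, with C=1.
Need (k + 2)·f(k+1) − (k + 4)·f(k) = 1.
From deg A=1, deg B=1, deg C=0: d=2.
Solve for f: f(k) = k*(k + 5)/12 (degree 2 ≤ 2).
R(k) = B(k−1)·f(k)/C(k) = k*(k + 4)*(k + 5)/12; s_k = R·t_k = k*(-k - 5)/(2*(k + 2)*(k + 3)).
Verify: -6/(k**3 + 9*k**2 + 26*k + 24) matches t_k.

s_k = k*(-k - 5)/(2*(k + 2)*(k + 3))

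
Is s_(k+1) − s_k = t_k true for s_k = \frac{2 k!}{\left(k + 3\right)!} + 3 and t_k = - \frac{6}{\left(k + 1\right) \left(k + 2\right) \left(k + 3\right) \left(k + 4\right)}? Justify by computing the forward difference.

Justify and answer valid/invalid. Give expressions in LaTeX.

s_(k+1) = 2*factorial(k + 1)/factorial(k + 4) + 3
s_(k+1) − s_k = -6/((k + 1)*(k + 2)*(k + 3)*(k + 4))
(s_(k+1) − s_k) − t_k = 0

valid; difference matches t_k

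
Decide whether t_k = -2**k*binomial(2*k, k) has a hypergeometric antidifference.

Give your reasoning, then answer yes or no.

Step 1: r(k) = 4*(2*k + 1)/(k + 1).
Normal form (A,B,C) = (8*k + 4, k + 1, 1).
Solve (8*k + 4)·f(k+1) − (k)·f(k) = 1.
Degrees (1,1,0) ⇒ d ≤ -1.
Negative degree bound (-1): no f exists, t_k not Gosper-summable.

No — t_k has no hypergeometric antidifference.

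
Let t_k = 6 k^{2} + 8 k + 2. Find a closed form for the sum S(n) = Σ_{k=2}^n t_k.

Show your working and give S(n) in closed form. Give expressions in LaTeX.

S(n) = 2 n^{3} + 7 n^{2} + 7 n - 16

r(k) = (3*k**2 + 10*k + 8)/(3*k**2 + 4*k + 1) after simplifying.
Gosper form: A/B · C(k+1)/C(k) with A=1, B=1, C=k**2 + 4*k/3 + 1/3.
f must satisfy (1)·f(k+1) − (1)·f(k) = k**2 + 4*k/3 + 1/3.
deg f ≤ 3 (via 0,0,2).
Solve for f: f(k) = k*(k + 1)*(2*k - 1)/6 (degree 3 ≤ 3).
Then R = B(k−1)f/C = k*(2*k - 1)/(2*(3*k + 1)), so s_k = R(k)·t_k = k*(2*k**2 + k - 1).
Check: Δs_k = 6*k**2 + 8*k + 2. ✓
Σ_(k=2)^n t_k = s_(n+1) − s_(2) = (2*n**3 + 7*n**2 + 7*n + 2) − (18), i.e. 2*n**3 + 7*n**2 + 7*n - 16.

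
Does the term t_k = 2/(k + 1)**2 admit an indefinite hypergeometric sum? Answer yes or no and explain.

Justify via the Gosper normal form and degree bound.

The ratio is (k + 1)**2/(k + 2)**2.
Gosper form: A/B · C(k+1)/C(k) with A=k**2 + 2*k + 1, B=k**2 + 4*k + 4, C=1.
Key eq: (k**2 + 2*k + 1)·f(k+1) = (k**2 + 2*k + 1)·f(k) + (1).
d = 0 from the (2,2,0) case.
Write f(k) = c0. Then LHS − RHS = -1, requiring -1 = 0: contradictory. No certificate.

No — key equation has no polynomial f.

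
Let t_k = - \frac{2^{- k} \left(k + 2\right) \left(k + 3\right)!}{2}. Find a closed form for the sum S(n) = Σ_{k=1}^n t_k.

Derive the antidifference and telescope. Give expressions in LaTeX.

r(k) = (k + 3)*(k + 4)/(2*(k + 2)) after simplifying.
Factor: A=k/2 + 2; B=1; C=k + 2.
Solve (k/2 + 2)·f(k+1) − (1)·f(k) = k + 2.
deg f ≤ 0 (via 1,0,1).
A polynomial solution: f(k) = 2.
Certificate R = B(k−1)f/C = 2/(k + 2) gives s_k = -factorial(k + 3)/2**k.
s_(k+1) − s_k = -(k + 2)*factorial(k + 3)/(2*2**k) = t_k.
s_(n+1) = -2**(-n - 1)*factorial(n + 4) and s_(1) = -12, so S(n) = 12 - factorial(n + 4)/(2*2**n).

S(n) = 12 - \frac{2^{- n} \left(n + 4\right)!}{2}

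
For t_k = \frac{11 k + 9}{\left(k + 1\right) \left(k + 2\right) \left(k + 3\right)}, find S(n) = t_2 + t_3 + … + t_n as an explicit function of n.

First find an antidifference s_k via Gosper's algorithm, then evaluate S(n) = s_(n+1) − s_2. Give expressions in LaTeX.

Ratio r(k) = (k + 1)*(11*k + 20)/((k + 4)*(11*k + 9)).
Take A(k)=k + 1, B(k)=k + 4, C(k)=k + 9/11.
Set up (k + 1)·f(k+1) − (k + 3)·f(k) − (k + 9/11) = 0.
Degrees (1,1,1) ⇒ d ≤ 2.
Solving with deg f ≤ 2: f(k) = k*(5*k + 4)/11.
Get s_k = R·t_k = k*(5*k + 4)/((k + 1)*(k + 2)) with R(k) = B(k−1)f(k)/C(k) = k*(k + 3)*(5*k + 4)/(11*k + 9).
Δs = (11*k + 9)/(k**3 + 6*k**2 + 11*k + 6), as required.
s_(n+1) = (5*n**2 + 14*n + 9)/(n**2 + 5*n + 6) and s_(2) = 7/3, so S(n) = (8*n**2 + 7*n - 15)/(3*(n**2 + 5*n + 6)).

S(n) = \frac{8 n^{2} + 7 n - 15}{3 \left(n^{2} + 5 n + 6\right)}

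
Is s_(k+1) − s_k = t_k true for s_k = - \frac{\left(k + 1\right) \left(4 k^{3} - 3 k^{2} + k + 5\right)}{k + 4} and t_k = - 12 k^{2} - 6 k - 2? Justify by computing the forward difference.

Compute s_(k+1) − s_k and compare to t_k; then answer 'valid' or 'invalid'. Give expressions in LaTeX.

s_(k+1) = -(k + 2)*(k + 4*(k + 1)**3 - 3*(k + 1)**2 + 6)/(k + 5)
s_(k+1) − s_k = (-12*k**4 - 90*k**3 - 125*k**2 - 63*k - 31)/(k**2 + 9*k + 20)
(s_(k+1) − s_k) − t_k = 3*(8*k**3 + 57*k**2 + 25*k + 3)/(k**2 + 9*k + 20)

Invalid: residual \frac{3 \left(8 k^{3} + 57 k^{2} + 25 k + 3\right)}{k^{2} + 9 k + 20} ≠ 0.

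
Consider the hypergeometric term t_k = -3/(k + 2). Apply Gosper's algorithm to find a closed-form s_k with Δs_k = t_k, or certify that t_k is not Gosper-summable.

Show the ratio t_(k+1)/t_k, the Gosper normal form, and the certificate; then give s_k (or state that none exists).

none — t_k is not Gosper-summable

t_(k+1)/t_k = (k + 2)/(k + 3).
Take A(k)=k + 2, B(k)=k + 3, C(k)=1.
Solve (k + 2)·f(k+1) − (k + 2)·f(k) = 1.
Bound: deg f ≤ 0.
f = c0 ⇒ A·f(k+1) − B(k−1)·f(k) − C = -1. The system {-1 = 0} is inconsistent; no antidifference.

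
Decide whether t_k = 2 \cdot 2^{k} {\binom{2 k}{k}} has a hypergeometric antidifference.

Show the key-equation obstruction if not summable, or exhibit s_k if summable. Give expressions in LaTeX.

t_(k+1)/t_k = 4*(2*k + 1)/(k + 1).
A = 8*k + 4, B = k + 1, C = 1.
Solve (8*k + 4)·f(k+1) − (k)·f(k) = 1.
deg f ≤ -1 (via 1,1,0).
Bound -1 < 0, so the key equation has no polynomial solution.

No; the degree bound rules out any f.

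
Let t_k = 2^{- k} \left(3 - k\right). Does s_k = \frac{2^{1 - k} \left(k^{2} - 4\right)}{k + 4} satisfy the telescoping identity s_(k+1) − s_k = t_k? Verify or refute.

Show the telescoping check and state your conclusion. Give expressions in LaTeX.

s_(k+1) = ((k + 1)**2 - 4)/(2**k*(k + 5))
s_(k+1) − s_k = (-k**3 - 4*k**2 + 13*k + 28)/(2**k*(k**2 + 9*k + 20))
(s_(k+1) − s_k) − t_k = 2**(1 - k)*(k**2 + 3*k - 16)/(k**2 + 9*k + 20)

Invalid: residual \frac{2^{1 - k} \left(k^{2} + 3 k - 16\right)}{k^{2} + 9 k + 20} ≠ 0.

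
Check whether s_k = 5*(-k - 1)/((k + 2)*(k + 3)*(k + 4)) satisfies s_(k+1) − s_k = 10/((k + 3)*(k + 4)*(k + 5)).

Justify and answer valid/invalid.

s_(k+1) = 5*(-k - 2)/((k + 3)*(k + 4)*(k + 5))
s_(k+1) − s_k = 5*(2*k + 1)/(k**4 + 14*k**3 + 71*k**2 + 154*k + 120)
(s_(k+1) − s_k) − t_k = -15/(k**4 + 14*k**3 + 71*k**2 + 154*k + 120)

Invalid: residual -15/(k**4 + 14*k**3 + 71*k**2 + 154*k + 120) ≠ 0.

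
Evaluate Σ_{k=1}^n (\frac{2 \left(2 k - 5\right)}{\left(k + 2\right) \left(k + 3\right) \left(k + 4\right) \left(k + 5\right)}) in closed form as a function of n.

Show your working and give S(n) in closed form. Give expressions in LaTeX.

Step 1: r(k) = (k + 2)*(2*k - 3)/((k + 6)*(2*k - 5)).
Normal form (A,B,C) = (k + 2, k + 6, k - 5/2).
f must satisfy (k + 2)·f(k+1) − (k + 5)·f(k) = k - 5/2.
Degrees (1,1,1) ⇒ d ≤ 3.
A polynomial solution: f(k) = -k*(k**2 + 9*k + 50)/48.
Get s_k = R·t_k = k*(-k**2 - 9*k - 50)/(12*(k + 2)*(k + 3)*(k + 4)) with R(k) = B(k−1)f(k)/C(k) = -k*(k + 5)*(k**2 + 9*k + 50)/(24*(2*k - 5)).
Verify: 2*(2*k - 5)/(k**4 + 14*k**3 + 71*k**2 + 154*k + 120) matches t_k.
Σ_(k=1)^n t_k = s_(n+1) − s_(1) = ((-n**3 - 12*n**2 - 71*n - 60)/(12*(n**3 + 12*n**2 + 47*n + 60))) − (-1/12), i.e. -2*n/(n**3 + 12*n**2 + 47*n + 60).

S(n) = - \frac{2 n}{n^{3} + 12 n^{2} + 47 n + 60}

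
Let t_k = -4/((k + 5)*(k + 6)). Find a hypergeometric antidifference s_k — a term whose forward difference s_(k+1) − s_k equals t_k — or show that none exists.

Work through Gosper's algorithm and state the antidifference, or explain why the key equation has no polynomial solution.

Ratio r(k) = (k + 5)/(k + 7).
Take A(k)=k + 5, B(k)=k + 7, C(k)=1.
Need (k + 5)·f(k+1) − (k + 6)·f(k) = 1.
deg f ≤ 1 (via 1,1,0).
Coefficient equations give f(k) = k/5.
Then R = B(k−1)f/C = k*(k + 6)/5, so s_k = R(k)·t_k = -4*k/(5*k + 25).
Verify: -4/(k**2 + 11*k + 30) matches t_k.

s_k = -4*k/(5*k + 25)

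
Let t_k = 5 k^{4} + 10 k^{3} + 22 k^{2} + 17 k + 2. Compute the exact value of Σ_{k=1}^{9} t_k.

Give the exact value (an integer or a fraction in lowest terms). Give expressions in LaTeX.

r(k) = (5*k**4 + 30*k**3 + 82*k**2 + 111*k + 56)/(5*k**4 + 10*k**3 + 22*k**2 + 17*k + 2) after simplifying.
Take A(k)=1, B(k)=1, C(k)=k**4 + 2*k**3 + 22*k**2/5 + 17*k/5 + 2/5.
Need (1)·f(k+1) − (1)·f(k) = k**4 + 2*k**3 + 22*k**2/5 + 17*k/5 + 2/5.
Degrees (0,0,4) ⇒ d ≤ 5.
Solving with deg f ≤ 5: f(k) = k*(k**4 + 4*k**2 - 3)/5.
Get s_k = R·t_k = k*(k**4 + 4*k**2 - 3) with R(k) = B(k−1)f(k)/C(k) = k*(k**4 + 4*k**2 - 3)/(5*k**4 + 10*k**3 + 22*k**2 + 17*k + 2).
Δs = 5*k**4 + 10*k**3 + 22*k**2 + 17*k + 2, as required.
Σ_(k=1)^(9) t_k = s_(10) − s_(1) = 103970 − (2) = 103968.

Σ = 103968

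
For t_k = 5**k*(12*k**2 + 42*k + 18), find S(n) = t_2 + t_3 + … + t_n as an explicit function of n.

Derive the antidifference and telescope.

The ratio is 5*(2*k**2 + 11*k + 12)/(2*k**2 + 7*k + 3).
A = 5, B = 1, C = k**2 + 7*k/2 + 3/2.
Need (5)·f(k+1) − (1)·f(k) = k**2 + 7*k/2 + 3/2.
From deg A=0, deg B=0, deg C=2: d=2.
Match coefficients ⇒ f(k) = (k**2 + k - 1)/4.
Get s_k = R·t_k = 3*5**k*(k**2 + k - 1) with R(k) = B(k−1)f(k)/C(k) = (k**2 + k - 1)/(2*(k + 3)*(2*k + 1)).
Check: Δs_k = 5**k*(12*k**2 + 42*k + 18). ✓
s_(n+1) = 15*5**n*(n**2 + 3*n + 1) and s_(2) = 375, so S(n) = 15*5**n*n**2 + 45*5**n*n + 15*5**n - 375.

S(n) = 15*5**n*n**2 + 45*5**n*n + 15*5**n - 375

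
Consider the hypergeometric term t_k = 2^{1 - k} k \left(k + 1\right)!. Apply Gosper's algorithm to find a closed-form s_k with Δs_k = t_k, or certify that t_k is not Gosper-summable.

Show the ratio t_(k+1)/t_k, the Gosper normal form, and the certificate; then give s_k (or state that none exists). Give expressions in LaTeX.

Compute t_(k+1)/t_k: get (k + 1)*(k + 2)/(2*k).
So A=k/2 + 1 and B=1, with C=k.
Solve (k/2 + 1)·f(k+1) − (1)·f(k) = k.
deg f ≤ 0 (via 1,0,1).
Coefficient equations give f(k) = 2.
Then R = B(k−1)f/C = 2/k, so s_k = R(k)·t_k = 2**(2 - k)*factorial(k + 1).
Check: Δs_k = 2**(1 - k)*k*factorial(k + 1). ✓

s_k = 2^{2 - k} \left(k + 1\right)!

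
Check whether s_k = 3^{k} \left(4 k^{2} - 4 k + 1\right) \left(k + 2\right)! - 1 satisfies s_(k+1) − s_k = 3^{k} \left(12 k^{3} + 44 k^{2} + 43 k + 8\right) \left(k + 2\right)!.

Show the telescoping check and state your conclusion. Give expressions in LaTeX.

Valid: the claim telescopes to t_k.

s_(k+1) = -3**(k + 1)*(4*k - 4*(k + 1)**2 + 3)*factorial(k + 3) - 1
s_(k+1) − s_k = 3**k*(12*k**3 + 44*k**2 + 43*k + 8)*factorial(k + 2)
(s_(k+1) − s_k) − t_k = 0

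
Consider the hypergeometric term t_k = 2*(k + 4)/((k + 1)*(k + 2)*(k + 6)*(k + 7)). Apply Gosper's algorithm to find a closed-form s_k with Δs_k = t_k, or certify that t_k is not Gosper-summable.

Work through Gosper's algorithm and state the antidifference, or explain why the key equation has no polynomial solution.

Step 1: r(k) = (k + 1)*(k + 5)*(k + 6)/((k + 3)*(k + 4)*(k + 8)).
Normal form (A,B,C) = (k + 1, k + 8, k**4 + 16*k**3 + 95*k**2 + 248*k + 240).
Key eq: (k + 1)·f(k+1) = (k + 7)·f(k) + (k**4 + 16*k**3 + 95*k**2 + 248*k + 240).
d = 6 from the (1,1,4) case.
Coefficient equations give f(k) = k*(k + 2)*(k + 3)*(k + 4)*(k + 5)*(k + 7)/12.
Get s_k = R·t_k = k*(k + 7)/(6*(k**2 + 7*k + 6)) with R(k) = B(k−1)f(k)/C(k) = k*(k + 2)*(k + 7)**2/(12*(k + 4)).
s_(k+1) − s_k = 2*(k + 4)/(k**4 + 16*k**3 + 83*k**2 + 152*k + 84) = t_k.

s_k = k*(k + 7)/(6*(k**2 + 7*k + 6))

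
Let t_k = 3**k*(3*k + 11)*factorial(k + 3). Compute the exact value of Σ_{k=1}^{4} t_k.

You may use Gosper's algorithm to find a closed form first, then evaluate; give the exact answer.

Compute t_(k+1)/t_k: get 3*(k + 4)*(3*k + 14)/(3*k + 11).
So A=3*k + 12 and B=1, with C=k + 11/3.
f must satisfy (3*k + 12)·f(k+1) − (1)·f(k) = k + 11/3.
deg f ≤ 0 (via 1,0,1).
Match coefficients ⇒ f(k) = 1/3.
Certificate R = B(k−1)f/C = 1/(3*k + 11) gives s_k = 3**k*factorial(k + 3).
Verify: 3**k*(3*k + 11)*factorial(k + 3) matches t_k.
Σ_(k=1)^(4) t_k = s_(5) − s_(1) = 9797760 − (72) = 9797688.

Σ = 9797688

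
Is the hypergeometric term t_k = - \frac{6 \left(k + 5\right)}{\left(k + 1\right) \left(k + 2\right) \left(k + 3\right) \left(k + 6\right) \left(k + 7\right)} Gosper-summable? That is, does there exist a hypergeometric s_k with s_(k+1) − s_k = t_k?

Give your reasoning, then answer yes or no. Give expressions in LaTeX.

Yes. s_k = \frac{k \left(- k^{2} - 9 k - 20\right)}{6 \left(k^{3} + 9 k^{2} + 20 k + 12\right)}.

t_(k+1)/t_k = (k + 1)*(k + 6)**2/((k + 4)*(k + 5)*(k + 8)).
So A=k + 1 and B=k + 8, with C=k**3 + 14*k**2 + 65*k + 100.
f must satisfy (k + 1)·f(k+1) − (k + 7)·f(k) = k**3 + 14*k**2 + 65*k + 100.
Bound: deg f ≤ 6.
A polynomial solution: f(k) = k*(k + 3)*(k + 4)**2*(k + 5)**2/36.
R(k) = B(k−1)·f(k)/C(k) = k*(k + 3)*(k + 4)*(k + 7)/36; s_k = R·t_k = k*(-k**2 - 9*k - 20)/(6*(k**3 + 9*k**2 + 20*k + 12)).
s_(k+1) − s_k = 6*(-k - 5)/(k**5 + 19*k**4 + 131*k**3 + 401*k**2 + 540*k + 252) = t_k.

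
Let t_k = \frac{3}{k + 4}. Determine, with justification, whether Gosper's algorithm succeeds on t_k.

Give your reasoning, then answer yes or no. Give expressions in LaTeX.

No; the coefficient equations for f are inconsistent.

Compute t_(k+1)/t_k: get (k + 4)/(k + 5).
So A=k + 4 and B=k + 5, with C=1.
f must satisfy (k + 4)·f(k+1) − (k + 4)·f(k) = 1.
d = 0 from the (1,1,0) case.
f = c0 ⇒ A·f(k+1) − B(k−1)·f(k) − C = -1. The system {-1 = 0} is inconsistent; no antidifference.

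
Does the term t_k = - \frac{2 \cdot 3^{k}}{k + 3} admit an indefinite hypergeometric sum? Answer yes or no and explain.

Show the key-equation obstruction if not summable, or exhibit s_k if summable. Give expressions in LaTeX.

No — key equation has no polynomial f.

Step 1: r(k) = 3*(k + 3)/(k + 4).
A = 3*k + 9, B = k + 4, C = 1.
Need (3*k + 9)·f(k+1) − (k + 3)·f(k) = 1.
d = -1 from the (1,1,0) case.
d = -1 < 0 ⇒ no nonzero polynomial f; not summable.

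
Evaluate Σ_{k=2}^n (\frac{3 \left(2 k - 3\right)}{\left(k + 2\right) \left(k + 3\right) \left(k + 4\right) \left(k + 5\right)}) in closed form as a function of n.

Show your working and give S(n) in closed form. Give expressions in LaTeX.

t_(k+1)/t_k = (k + 2)*(2*k - 1)/((k + 6)*(2*k - 3)).
So A=k + 2 and B=k + 6, with C=k - 3/2.
f must satisfy (k + 2)·f(k+1) − (k + 5)·f(k) = k - 3/2.
d = 3 from the (1,1,1) case.
A polynomial solution: f(k) = -k*(k**2 + 9*k + 98)/144.
Certificate R = B(k−1)f/C = -k*(k + 5)*(k**2 + 9*k + 98)/(72*(2*k - 3)) gives s_k = k*(-k**2 - 9*k - 98)/(24*(k + 2)*(k + 3)*(k + 4)).
Verify: 3*(2*k - 3)/(k**4 + 14*k**3 + 71*k**2 + 154*k + 120) matches t_k.
Σ_(k=2)^n t_k = s_(n+1) − s_(2) = ((-n**3 - 12*n**2 - 119*n - 108)/(24*(n**3 + 12*n**2 + 47*n + 60))) − (-1/12), i.e. (n**3 + 12*n**2 - 25*n + 12)/(24*(n**3 + 12*n**2 + 47*n + 60)).

S(n) = \frac{n^{3} + 12 n^{2} - 25 n + 12}{24 \left(n^{3} + 12 n^{2} + 47 n + 60\right)}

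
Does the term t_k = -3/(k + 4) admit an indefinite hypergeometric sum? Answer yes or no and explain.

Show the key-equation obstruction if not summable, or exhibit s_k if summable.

No — t_k has no hypergeometric antidifference.

Step 1: r(k) = (k + 4)/(k + 5).
Normal form (A,B,C) = (k + 4, k + 5, 1).
Need (k + 4)·f(k+1) − (k + 4)·f(k) = 1.
Degrees (1,1,0) ⇒ d ≤ 0.
Generic f = c0 gives residual -1; -1 = 0 cannot hold, so t_k is not Gosper-summable.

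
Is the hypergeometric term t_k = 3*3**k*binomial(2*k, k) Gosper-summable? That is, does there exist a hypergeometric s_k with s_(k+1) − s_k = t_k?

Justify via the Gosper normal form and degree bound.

Step 1: r(k) = 6*(2*k + 1)/(k + 1).
So A=12*k + 6 and B=k + 1, with C=1.
Set up (12*k + 6)·f(k+1) − (k)·f(k) − (1) = 0.
d = -1 from the (1,1,0) case.
Bound -1 < 0, so the key equation has no polynomial solution.

No. Not Gosper-summable.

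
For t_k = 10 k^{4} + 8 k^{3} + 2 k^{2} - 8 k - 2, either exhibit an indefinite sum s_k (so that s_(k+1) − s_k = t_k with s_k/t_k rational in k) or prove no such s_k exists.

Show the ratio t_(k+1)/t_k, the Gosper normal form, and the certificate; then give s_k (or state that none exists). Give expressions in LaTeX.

s_k = k \left(2 k^{4} - 3 k^{3} - 3 k + 2\right)

Ratio r(k) = (5*k**4 + 24*k**3 + 43*k**2 + 30*k + 5)/(5*k**4 + 4*k**3 + k**2 - 4*k - 1).
So A=1 and B=1, with C=k**4 + 4*k**3/5 + k**2/5 - 4*k/5 - 1/5.
Solve (1)·f(k+1) − (1)·f(k) = k**4 + 4*k**3/5 + k**2/5 - 4*k/5 - 1/5.
deg f ≤ 5 (via 0,0,4).
Coefficient equations give f(k) = k*(2*k**4 - 3*k**3 - 3*k + 2)/10.
R(k) = B(k−1)·f(k)/C(k) = k*(2*k**4 - 3*k**3 - 3*k + 2)/(2*(5*k**4 + 4*k**3 + k**2 - 4*k - 1)); s_k = R·t_k = k*(2*k**4 - 3*k**3 - 3*k + 2).
s_(k+1) − s_k = 10*k**4 + 8*k**3 + 2*k**2 - 8*k - 2 = t_k.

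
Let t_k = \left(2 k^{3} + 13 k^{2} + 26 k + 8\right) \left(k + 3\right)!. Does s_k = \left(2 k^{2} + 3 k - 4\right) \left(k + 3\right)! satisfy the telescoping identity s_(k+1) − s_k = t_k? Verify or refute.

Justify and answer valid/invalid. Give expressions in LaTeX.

Valid: the claim telescopes to t_k.

s_(k+1) = (2*k**2 + 7*k + 1)*factorial(k + 4)
s_(k+1) − s_k = (2*k**3 + 13*k**2 + 26*k + 8)*factorial(k + 3)
(s_(k+1) − s_k) − t_k = 0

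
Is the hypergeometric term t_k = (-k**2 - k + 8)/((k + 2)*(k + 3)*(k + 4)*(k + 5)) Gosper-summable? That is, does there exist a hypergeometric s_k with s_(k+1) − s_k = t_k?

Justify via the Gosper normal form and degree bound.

Step 1: r(k) = (k + 2)*(k + (k + 1)**2 - 7)/((k + 6)*(k**2 + k - 8)).
Take A(k)=k + 2, B(k)=k + 6, C(k)=k**2 + k - 8.
f must satisfy (k + 2)·f(k+1) − (k + 5)·f(k) = k**2 + k - 8.
Bound: deg f ≤ 3.
Coefficient equations give f(k) = -k*(k + 3).
Certificate R = B(k−1)f/C = -k*(k + 3)*(k + 5)/(k**2 + k - 8) gives s_k = k/((k + 2)*(k + 4)).
Check: Δs_k = (-k**2 - k + 8)/(k**4 + 14*k**3 + 71*k**2 + 154*k + 120). ✓

Yes. s_k = k/((k + 2)*(k + 4)).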